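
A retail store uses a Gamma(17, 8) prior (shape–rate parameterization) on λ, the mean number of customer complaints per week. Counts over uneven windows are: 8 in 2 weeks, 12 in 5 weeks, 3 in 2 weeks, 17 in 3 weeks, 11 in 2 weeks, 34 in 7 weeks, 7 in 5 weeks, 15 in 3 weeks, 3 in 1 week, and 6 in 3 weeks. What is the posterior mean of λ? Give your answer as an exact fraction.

Total count: 8 + 12 + 3 + 17 + 11 + 34 + 7 + 15 + 3 + 6 = 116.
Total exposure: 2 + 5 + 2 + 3 + 2 + 7 + 5 + 3 + 1 + 3 = 33 weeks.
Gamma(α, β) with Poisson data over total exposure Σt gives posterior Gamma(α+Σx, β+Σt) = Gamma(133, 41).
Posterior mean = α'/β' = 133/41.

133/41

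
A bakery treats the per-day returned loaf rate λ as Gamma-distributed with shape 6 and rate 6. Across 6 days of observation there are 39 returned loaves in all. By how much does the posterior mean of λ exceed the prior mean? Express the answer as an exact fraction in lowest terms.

11/4

Total count 39 over total exposure 6 days.
Conjugate update: add total count to the shape and total exposure to the rate, giving Gamma(45, 12).
Posterior mean = 45/12 = 15/4; prior mean = 6/6 = 1. Difference = 15/4 − 1 = 11/4.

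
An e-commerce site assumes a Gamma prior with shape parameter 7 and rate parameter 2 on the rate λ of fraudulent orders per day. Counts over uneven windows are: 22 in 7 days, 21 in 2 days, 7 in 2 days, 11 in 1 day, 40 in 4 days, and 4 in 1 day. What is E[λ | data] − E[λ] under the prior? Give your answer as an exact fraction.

Total count: 22 + 21 + 7 + 11 + 40 + 4 = 105.
Total exposure: 7 + 2 + 2 + 1 + 4 + 1 = 17 days.
Posterior: α' = 7 + 105 = 112, β' = 2 + 17 = 19.
Posterior mean = 112/19 = 112/19; prior mean = 7/2 = 7/2. Difference = 112/19 − 7/2 = 91/38.

91/38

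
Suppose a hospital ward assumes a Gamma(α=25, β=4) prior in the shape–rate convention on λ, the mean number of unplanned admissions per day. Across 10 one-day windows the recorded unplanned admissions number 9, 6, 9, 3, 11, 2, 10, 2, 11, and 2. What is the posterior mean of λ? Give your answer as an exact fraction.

45/7

Total count: 9 + 6 + 9 + 3 + 11 + 2 + 10 + 2 + 11 + 2 = 65.
Total exposure: 10 days.
Conjugate update: add total count to the shape and total exposure to the rate, giving Gamma(90, 14).
Posterior mean = α'/β' = 90/14 = 45/7.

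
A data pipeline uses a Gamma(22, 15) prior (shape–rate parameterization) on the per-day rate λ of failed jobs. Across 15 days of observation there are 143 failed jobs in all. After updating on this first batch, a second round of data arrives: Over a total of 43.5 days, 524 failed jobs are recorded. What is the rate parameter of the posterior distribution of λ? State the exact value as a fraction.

Total count 143 over total exposure 15 days.
After the first batch: Gamma(22 + 143, 15 + 15) = Gamma(165, 30).
Total count 524 over total exposure 43.5 days.
After the second batch: Gamma(165 + 524, 30 + 43.5) = Gamma(689, 147/2).

147/2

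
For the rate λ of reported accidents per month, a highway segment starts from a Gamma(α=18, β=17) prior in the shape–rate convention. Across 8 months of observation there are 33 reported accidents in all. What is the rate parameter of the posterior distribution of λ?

25

Total count 33 over total exposure 8 months.
Conjugate update: add total count to the shape and total exposure to the rate, giving Gamma(51, 25).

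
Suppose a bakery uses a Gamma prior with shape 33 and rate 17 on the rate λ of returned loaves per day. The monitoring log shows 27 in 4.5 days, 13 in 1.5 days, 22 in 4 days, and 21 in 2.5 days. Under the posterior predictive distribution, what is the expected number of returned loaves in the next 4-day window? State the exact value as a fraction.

Total count: 27 + 13 + 22 + 21 = 83.
Total exposure: 4.5 + 1.5 + 4 + 2.5 = 12.5 days.
Gamma(α, β) with Poisson data over total exposure Σt gives posterior Gamma(α+Σx, β+Σt) = Gamma(116, 59/2).
Predictive mean over a 4-day window = T·E[λ|data] = 4·116/(59/2) = 928/59.

928/59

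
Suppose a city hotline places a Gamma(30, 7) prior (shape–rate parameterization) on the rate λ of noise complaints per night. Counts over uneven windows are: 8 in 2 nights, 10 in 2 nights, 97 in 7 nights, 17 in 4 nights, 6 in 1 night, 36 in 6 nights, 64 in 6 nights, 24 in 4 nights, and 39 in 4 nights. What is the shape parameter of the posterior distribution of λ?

331

Total count: 8 + 10 + 97 + 17 + 6 + 36 + 64 + 24 + 39 = 301.
Total exposure: 2 + 2 + 7 + 4 + 1 + 6 + 6 + 4 + 4 = 36 nights.
By Gamma–Poisson conjugacy, the posterior is Gamma(α + Σx, β + Σt) = Gamma(30 + 301, 7 + 36) = Gamma(331, 43).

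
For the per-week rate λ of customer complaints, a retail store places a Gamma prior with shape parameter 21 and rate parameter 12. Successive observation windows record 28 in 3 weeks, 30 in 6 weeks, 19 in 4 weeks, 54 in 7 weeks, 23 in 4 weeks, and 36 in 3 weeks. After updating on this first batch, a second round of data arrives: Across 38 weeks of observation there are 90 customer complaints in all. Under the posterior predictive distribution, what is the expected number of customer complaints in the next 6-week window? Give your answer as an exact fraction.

Total count: 28 + 30 + 19 + 54 + 23 + 36 = 190.
Total exposure: 3 + 6 + 4 + 7 + 4 + 3 = 27 weeks.
After the first batch: Gamma(21 + 190, 12 + 27) = Gamma(211, 39).
Total count 90 over total exposure 38 weeks.
After the second batch: Gamma(211 + 90, 39 + 38) = Gamma(301, 77).
Predictive mean over a 6-week window = T·E[λ|data] = 6·301/77 = 258/11.

258/11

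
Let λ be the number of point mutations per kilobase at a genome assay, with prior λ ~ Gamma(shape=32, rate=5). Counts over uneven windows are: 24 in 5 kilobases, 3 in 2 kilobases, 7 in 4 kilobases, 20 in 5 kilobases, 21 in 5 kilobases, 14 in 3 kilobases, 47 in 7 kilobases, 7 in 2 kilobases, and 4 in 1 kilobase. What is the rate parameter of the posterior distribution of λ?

39

Total count: 24 + 3 + 7 + 20 + 21 + 14 + 47 + 7 + 4 = 147.
Total exposure: 5 + 2 + 4 + 5 + 5 + 3 + 7 + 2 + 1 = 34 kilobases.
Gamma(α, β) with Poisson data over total exposure Σt gives posterior Gamma(α+Σx, β+Σt) = Gamma(179, 39).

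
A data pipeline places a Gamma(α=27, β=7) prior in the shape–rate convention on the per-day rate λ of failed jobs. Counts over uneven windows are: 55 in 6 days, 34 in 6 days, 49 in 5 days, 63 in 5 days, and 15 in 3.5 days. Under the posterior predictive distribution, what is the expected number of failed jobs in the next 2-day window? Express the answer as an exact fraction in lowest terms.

Total count: 55 + 34 + 49 + 63 + 15 = 216.
Total exposure: 6 + 6 + 5 + 5 + 3.5 = 25.5 days.
Gamma(α, β) with Poisson data over total exposure Σt gives posterior Gamma(α+Σx, β+Σt) = Gamma(243, 65/2).
Predictive mean over a 2-day window = T·E[λ|data] = 2·243/(65/2) = 972/65.

972/65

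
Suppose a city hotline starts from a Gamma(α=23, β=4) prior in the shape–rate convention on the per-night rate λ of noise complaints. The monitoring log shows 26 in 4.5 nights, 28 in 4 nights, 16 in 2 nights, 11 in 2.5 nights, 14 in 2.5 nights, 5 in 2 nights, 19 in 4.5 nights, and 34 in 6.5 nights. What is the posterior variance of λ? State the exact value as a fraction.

704/4225

Total count: 26 + 28 + 16 + 11 + 14 + 5 + 19 + 34 = 153.
Total exposure: 4.5 + 4 + 2 + 2.5 + 2.5 + 2 + 4.5 + 6.5 = 28.5 nights.
Posterior: α' = 23 + 153 = 176, β' = 4 + 28.5 = 65/2.
Posterior variance = α'/β'² = 176/(4225/4) = 704/4225.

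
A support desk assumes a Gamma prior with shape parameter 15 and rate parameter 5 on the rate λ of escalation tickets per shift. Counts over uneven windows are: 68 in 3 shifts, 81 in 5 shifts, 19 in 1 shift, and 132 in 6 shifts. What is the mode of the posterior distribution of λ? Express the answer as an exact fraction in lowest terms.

157/10

Total count: 68 + 81 + 19 + 132 = 300.
Total exposure: 3 + 5 + 1 + 6 = 15 shifts.
Gamma(α, β) with Poisson data over total exposure Σt gives posterior Gamma(α+Σx, β+Σt) = Gamma(315, 20).
Posterior mode = (α'−1)/β' = 314/20 = 157/10.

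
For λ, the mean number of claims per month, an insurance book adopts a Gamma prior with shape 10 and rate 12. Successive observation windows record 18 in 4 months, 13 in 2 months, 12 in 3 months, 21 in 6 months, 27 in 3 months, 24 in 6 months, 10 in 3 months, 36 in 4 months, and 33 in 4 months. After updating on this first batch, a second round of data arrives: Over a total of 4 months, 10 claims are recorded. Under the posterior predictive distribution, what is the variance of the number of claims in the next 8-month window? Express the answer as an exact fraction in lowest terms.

Total count: 18 + 13 + 12 + 21 + 27 + 24 + 10 + 36 + 33 = 194.
Total exposure: 4 + 2 + 3 + 6 + 3 + 6 + 3 + 4 + 4 = 35 months.
After the first batch: Gamma(10 + 194, 12 + 35) = Gamma(204, 47).
Total count 10 over total exposure 4 months.
After the second batch: Gamma(204 + 10, 47 + 4) = Gamma(214, 51).
The posterior predictive for a window of length T is Negative Binomial with variance T·α'·(β'+T)/β'² = 8·214·59/2601 = 101008/2601.

101008/2601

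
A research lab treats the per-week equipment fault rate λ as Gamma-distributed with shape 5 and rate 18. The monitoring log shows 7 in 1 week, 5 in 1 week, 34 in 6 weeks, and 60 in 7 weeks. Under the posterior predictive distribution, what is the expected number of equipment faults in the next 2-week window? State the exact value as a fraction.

74/11

Total count: 7 + 5 + 34 + 60 = 106.
Total exposure: 1 + 1 + 6 + 7 = 15 weeks.
Posterior: α' = 5 + 106 = 111, β' = 18 + 15 = 33.
Predictive mean over a 2-week window = T·E[λ|data] = 2·111/33 = 74/11.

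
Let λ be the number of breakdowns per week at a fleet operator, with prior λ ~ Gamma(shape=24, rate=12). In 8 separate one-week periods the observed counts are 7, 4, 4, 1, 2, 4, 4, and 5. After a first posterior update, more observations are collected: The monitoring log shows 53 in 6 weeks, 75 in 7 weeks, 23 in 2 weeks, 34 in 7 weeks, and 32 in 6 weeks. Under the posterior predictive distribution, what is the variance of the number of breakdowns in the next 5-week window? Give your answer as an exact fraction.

Total count: 7 + 4 + 4 + 1 + 2 + 4 + 4 + 5 = 31.
Total exposure: 8 weeks.
After the first batch: Gamma(24 + 31, 12 + 8) = Gamma(55, 20).
Total count: 53 + 75 + 23 + 34 + 32 = 217.
Total exposure: 6 + 7 + 2 + 7 + 6 = 28 weeks.
After the second batch: Gamma(55 + 217, 20 + 28) = Gamma(272, 48).
The posterior predictive for a window of length T is Negative Binomial with variance T·α'·(β'+T)/β'² = 5·272·53/2304 = 4505/144.

4505/144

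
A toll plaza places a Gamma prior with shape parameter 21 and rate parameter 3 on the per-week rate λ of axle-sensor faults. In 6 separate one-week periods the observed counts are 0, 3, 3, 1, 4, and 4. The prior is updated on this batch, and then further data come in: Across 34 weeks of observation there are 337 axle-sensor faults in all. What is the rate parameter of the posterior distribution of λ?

43

Total count: 0 + 3 + 3 + 1 + 4 + 4 = 15.
Total exposure: 6 weeks.
After the first batch: Gamma(21 + 15, 3 + 6) = Gamma(36, 9).
Total count 337 over total exposure 34 weeks.
After the second batch: Gamma(36 + 337, 9 + 34) = Gamma(373, 43).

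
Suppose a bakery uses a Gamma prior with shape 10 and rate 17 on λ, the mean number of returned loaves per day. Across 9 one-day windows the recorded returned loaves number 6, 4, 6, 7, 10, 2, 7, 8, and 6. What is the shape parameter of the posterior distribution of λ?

Total count: 6 + 4 + 6 + 7 + 10 + 2 + 7 + 8 + 6 = 56.
Total exposure: 9 days.
Conjugate update: add total count to the shape and total exposure to the rate, giving Gamma(66, 26).

66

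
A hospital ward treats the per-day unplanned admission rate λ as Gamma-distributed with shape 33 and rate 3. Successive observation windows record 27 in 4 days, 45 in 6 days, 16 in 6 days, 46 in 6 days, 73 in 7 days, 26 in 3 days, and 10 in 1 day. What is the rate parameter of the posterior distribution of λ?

Total count: 27 + 45 + 16 + 46 + 73 + 26 + 10 = 243.
Total exposure: 4 + 6 + 6 + 6 + 7 + 3 + 1 = 33 days.
Posterior: α' = 33 + 243 = 276, β' = 3 + 33 = 36.

36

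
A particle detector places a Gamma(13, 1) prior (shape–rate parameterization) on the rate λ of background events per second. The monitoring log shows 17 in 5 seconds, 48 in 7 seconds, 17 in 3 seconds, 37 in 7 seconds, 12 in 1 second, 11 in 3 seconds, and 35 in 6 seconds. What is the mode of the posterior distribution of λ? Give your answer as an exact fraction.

Total count: 17 + 48 + 17 + 37 + 12 + 11 + 35 = 177.
Total exposure: 5 + 7 + 3 + 7 + 1 + 3 + 6 = 32 seconds.
The Gamma prior is conjugate for the Poisson rate, so λ | data ~ Gamma(13+177, 1+32) = Gamma(190, 33).
Posterior mode = (α'−1)/β' = 189/33 = 63/11.

63/11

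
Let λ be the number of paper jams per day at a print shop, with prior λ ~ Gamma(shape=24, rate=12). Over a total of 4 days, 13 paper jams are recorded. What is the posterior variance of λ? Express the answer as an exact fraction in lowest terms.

37/256

Total count 13 over total exposure 4 days.
By Gamma–Poisson conjugacy, the posterior is Gamma(α + Σx, β + Σt) = Gamma(24 + 13, 12 + 4) = Gamma(37, 16).
Posterior variance = α'/β'² = 37/256.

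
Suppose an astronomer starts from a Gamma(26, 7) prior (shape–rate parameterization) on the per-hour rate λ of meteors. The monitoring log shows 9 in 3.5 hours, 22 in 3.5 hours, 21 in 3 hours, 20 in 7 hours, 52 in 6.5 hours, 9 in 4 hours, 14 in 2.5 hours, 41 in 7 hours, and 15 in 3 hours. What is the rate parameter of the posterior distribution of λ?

47

Total count: 9 + 22 + 21 + 20 + 52 + 9 + 14 + 41 + 15 = 203.
Total exposure: 3.5 + 3.5 + 3 + 7 + 6.5 + 4 + 2.5 + 7 + 3 = 40 hours.
Posterior: α' = 26 + 203 = 229, β' = 7 + 40 = 47.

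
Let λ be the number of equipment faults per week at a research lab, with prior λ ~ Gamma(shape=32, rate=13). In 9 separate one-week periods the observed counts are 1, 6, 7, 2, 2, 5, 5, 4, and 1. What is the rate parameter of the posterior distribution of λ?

22

Total count: 1 + 6 + 7 + 2 + 2 + 5 + 5 + 4 + 1 = 33.
Total exposure: 9 weeks.
Posterior: α' = 32 + 33 = 65, β' = 13 + 9 = 22.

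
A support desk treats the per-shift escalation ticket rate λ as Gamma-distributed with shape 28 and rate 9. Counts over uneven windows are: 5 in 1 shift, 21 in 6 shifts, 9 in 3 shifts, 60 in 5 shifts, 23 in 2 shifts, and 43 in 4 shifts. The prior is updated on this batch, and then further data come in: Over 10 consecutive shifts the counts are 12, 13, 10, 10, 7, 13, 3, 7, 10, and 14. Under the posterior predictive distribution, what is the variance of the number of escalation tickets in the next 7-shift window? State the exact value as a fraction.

Total count: 5 + 21 + 9 + 60 + 23 + 43 = 161.
Total exposure: 1 + 6 + 3 + 5 + 2 + 4 = 21 shifts.
After the first batch: Gamma(28 + 161, 9 + 21) = Gamma(189, 30).
Total count: 12 + 13 + 10 + 10 + 7 + 13 + 3 + 7 + 10 + 14 = 99.
Total exposure: 10 shifts.
After the second batch: Gamma(189 + 99, 30 + 10) = Gamma(288, 40).
The posterior predictive for a window of length T is Negative Binomial with variance T·α'·(β'+T)/β'² = 7·288·47/1600 = 2961/50.

2961/50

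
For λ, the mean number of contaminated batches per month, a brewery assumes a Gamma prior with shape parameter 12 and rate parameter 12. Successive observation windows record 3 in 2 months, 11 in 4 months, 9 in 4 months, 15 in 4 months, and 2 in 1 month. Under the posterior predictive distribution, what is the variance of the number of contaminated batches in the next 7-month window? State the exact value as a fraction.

Total count: 3 + 11 + 9 + 15 + 2 = 40.
Total exposure: 2 + 4 + 4 + 4 + 1 = 15 months.
Posterior: α' = 12 + 40 = 52, β' = 12 + 15 = 27.
The posterior predictive for a window of length T is Negative Binomial with variance T·α'·(β'+T)/β'² = 7·52·34/729 = 12376/729.

12376/729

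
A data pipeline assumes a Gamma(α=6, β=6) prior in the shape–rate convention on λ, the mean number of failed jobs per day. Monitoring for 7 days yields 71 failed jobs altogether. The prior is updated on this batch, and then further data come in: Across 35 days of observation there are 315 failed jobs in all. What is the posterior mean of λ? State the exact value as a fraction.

Total count 71 over total exposure 7 days.
After the first batch: Gamma(6 + 71, 6 + 7) = Gamma(77, 13).
Total count 315 over total exposure 35 days.
After the second batch: Gamma(77 + 315, 13 + 35) = Gamma(392, 48).
Posterior mean = α'/β' = 392/48 = 49/6.

49/6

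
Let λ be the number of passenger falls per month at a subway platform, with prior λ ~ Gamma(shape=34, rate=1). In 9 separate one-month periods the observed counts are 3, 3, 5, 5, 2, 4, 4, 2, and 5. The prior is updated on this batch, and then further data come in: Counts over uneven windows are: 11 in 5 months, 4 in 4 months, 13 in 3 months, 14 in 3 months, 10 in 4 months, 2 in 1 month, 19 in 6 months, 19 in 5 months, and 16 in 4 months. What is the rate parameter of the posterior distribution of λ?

45

Total count: 3 + 3 + 5 + 5 + 2 + 4 + 4 + 2 + 5 = 33.
Total exposure: 9 months.
After the first batch: Gamma(34 + 33, 1 + 9) = Gamma(67, 10).
Total count: 11 + 4 + 13 + 14 + 10 + 2 + 19 + 19 + 16 = 108.
Total exposure: 5 + 4 + 3 + 3 + 4 + 1 + 6 + 5 + 4 = 35 months.
After the second batch: Gamma(67 + 108, 10 + 35) = Gamma(175, 45).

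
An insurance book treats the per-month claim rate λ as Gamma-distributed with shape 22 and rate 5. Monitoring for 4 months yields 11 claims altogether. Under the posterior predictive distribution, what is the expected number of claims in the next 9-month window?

33

Total count 11 over total exposure 4 months.
Gamma(α, β) with Poisson data over total exposure Σt gives posterior Gamma(α+Σx, β+Σt) = Gamma(33, 9).
Predictive mean over a 9-month window = T·E[λ|data] = 9·33/9 = 33.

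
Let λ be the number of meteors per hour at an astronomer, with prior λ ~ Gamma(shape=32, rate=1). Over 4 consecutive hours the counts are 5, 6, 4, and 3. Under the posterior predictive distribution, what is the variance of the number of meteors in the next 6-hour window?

Total count: 5 + 6 + 4 + 3 = 18.
Total exposure: 4 hours.
The Gamma prior is conjugate for the Poisson rate, so λ | data ~ Gamma(32+18, 1+4) = Gamma(50, 5).
The posterior predictive for a window of length T is Negative Binomial with variance T·α'·(β'+T)/β'² = 6·50·11/25 = 132.

132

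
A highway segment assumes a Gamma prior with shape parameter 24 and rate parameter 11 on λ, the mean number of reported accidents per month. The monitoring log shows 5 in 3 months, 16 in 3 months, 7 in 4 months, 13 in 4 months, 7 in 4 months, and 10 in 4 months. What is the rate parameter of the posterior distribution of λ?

33

Total count: 5 + 16 + 7 + 13 + 7 + 10 = 58.
Total exposure: 3 + 3 + 4 + 4 + 4 + 4 = 22 months.
Gamma(α, β) with Poisson data over total exposure Σt gives posterior Gamma(α+Σx, β+Σt) = Gamma(82, 33).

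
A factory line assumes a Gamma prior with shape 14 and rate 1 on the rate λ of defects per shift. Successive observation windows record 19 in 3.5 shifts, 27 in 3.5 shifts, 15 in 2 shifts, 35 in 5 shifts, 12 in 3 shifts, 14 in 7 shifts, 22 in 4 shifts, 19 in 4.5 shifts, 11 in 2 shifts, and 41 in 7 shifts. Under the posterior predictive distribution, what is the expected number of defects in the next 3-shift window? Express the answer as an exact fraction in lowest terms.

Total count: 19 + 27 + 15 + 35 + 12 + 14 + 22 + 19 + 11 + 41 = 215.
Total exposure: 3.5 + 3.5 + 2 + 5 + 3 + 7 + 4 + 4.5 + 2 + 7 = 41.5 shifts.
Conjugate update: add total count to the shape and total exposure to the rate, giving Gamma(229, 85/2).
Predictive mean over a 3-shift window = T·E[λ|data] = 3·229/(85/2) = 1374/85.

1374/85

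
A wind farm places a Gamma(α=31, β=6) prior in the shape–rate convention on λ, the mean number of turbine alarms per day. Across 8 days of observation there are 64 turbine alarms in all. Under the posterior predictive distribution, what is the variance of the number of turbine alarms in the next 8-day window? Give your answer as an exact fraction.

4180/49

Total count 64 over total exposure 8 days.
The Gamma prior is conjugate for the Poisson rate, so λ | data ~ Gamma(31+64, 6+8) = Gamma(95, 14).
The posterior predictive for a window of length T is Negative Binomial with variance T·α'·(β'+T)/β'² = 8·95·22/196 = 4180/49.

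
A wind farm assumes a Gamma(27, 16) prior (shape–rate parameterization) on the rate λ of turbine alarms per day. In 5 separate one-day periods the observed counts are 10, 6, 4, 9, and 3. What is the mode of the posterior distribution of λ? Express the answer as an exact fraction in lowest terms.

Total count: 10 + 6 + 4 + 9 + 3 = 32.
Total exposure: 5 days.
Gamma(α, β) with Poisson data over total exposure Σt gives posterior Gamma(α+Σx, β+Σt) = Gamma(59, 21).
Posterior mode = (α'−1)/β' = 58/21.

58/21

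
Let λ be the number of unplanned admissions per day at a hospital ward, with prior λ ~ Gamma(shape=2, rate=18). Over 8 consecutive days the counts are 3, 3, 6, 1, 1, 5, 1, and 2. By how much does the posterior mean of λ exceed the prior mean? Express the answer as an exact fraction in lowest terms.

95/117

Total count: 3 + 3 + 6 + 1 + 1 + 5 + 1 + 2 = 22.
Total exposure: 8 days.
Conjugate update: add total count to the shape and total exposure to the rate, giving Gamma(24, 26).
Posterior mean = 24/26 = 12/13; prior mean = 2/18 = 1/9. Difference = 12/13 − 1/9 = 95/117.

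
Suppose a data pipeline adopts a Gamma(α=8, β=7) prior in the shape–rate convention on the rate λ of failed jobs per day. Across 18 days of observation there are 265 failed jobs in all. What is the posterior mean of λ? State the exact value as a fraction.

Total count 265 over total exposure 18 days.
The Gamma prior is conjugate for the Poisson rate, so λ | data ~ Gamma(8+265, 7+18) = Gamma(273, 25).
Posterior mean = α'/β' = 273/25.

273/25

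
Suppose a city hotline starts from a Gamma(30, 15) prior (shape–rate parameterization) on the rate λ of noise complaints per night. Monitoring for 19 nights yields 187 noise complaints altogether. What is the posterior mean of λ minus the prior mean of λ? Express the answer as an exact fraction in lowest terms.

149/34

Total count 187 over total exposure 19 nights.
The Gamma prior is conjugate for the Poisson rate, so λ | data ~ Gamma(30+187, 15+19) = Gamma(217, 34).
Posterior mean = 217/34 = 217/34; prior mean = 30/15 = 2. Difference = 217/34 − 2 = 149/34.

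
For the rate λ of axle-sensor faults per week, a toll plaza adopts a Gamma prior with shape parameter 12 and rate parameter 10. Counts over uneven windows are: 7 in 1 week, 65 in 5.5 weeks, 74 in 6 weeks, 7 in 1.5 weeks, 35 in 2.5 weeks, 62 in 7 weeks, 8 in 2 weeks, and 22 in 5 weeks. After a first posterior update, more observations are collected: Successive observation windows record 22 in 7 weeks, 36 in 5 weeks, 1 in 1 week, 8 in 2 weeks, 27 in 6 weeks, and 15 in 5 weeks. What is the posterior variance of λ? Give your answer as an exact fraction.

1604/17689

Total count: 7 + 65 + 74 + 7 + 35 + 62 + 8 + 22 = 280.
Total exposure: 1 + 5.5 + 6 + 1.5 + 2.5 + 7 + 2 + 5 = 30.5 weeks.
After the first batch: Gamma(12 + 280, 10 + 30.5) = Gamma(292, 81/2).
Total count: 22 + 36 + 1 + 8 + 27 + 15 = 109.
Total exposure: 7 + 5 + 1 + 2 + 6 + 5 = 26 weeks.
After the second batch: Gamma(292 + 109, 81/2 + 26) = Gamma(401, 133/2).
Posterior variance = α'/β'² = 401/(17689/4) = 1604/17689.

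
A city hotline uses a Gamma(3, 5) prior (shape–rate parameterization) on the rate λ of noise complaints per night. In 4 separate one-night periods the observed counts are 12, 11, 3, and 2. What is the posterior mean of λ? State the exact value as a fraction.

31/9

Total count: 12 + 11 + 3 + 2 = 28.
Total exposure: 4 nights.
Conjugate update: add total count to the shape and total exposure to the rate, giving Gamma(31, 9).
Posterior mean = α'/β' = 31/9.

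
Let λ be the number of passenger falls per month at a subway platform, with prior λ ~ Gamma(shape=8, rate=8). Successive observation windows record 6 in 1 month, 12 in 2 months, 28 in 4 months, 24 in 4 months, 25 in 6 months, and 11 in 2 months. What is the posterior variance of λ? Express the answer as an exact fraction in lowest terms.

38/243

Total count: 6 + 12 + 28 + 24 + 25 + 11 = 106.
Total exposure: 1 + 2 + 4 + 4 + 6 + 2 = 19 months.
Gamma(α, β) with Poisson data over total exposure Σt gives posterior Gamma(α+Σx, β+Σt) = Gamma(114, 27).
Posterior variance = α'/β'² = 114/729 = 38/243.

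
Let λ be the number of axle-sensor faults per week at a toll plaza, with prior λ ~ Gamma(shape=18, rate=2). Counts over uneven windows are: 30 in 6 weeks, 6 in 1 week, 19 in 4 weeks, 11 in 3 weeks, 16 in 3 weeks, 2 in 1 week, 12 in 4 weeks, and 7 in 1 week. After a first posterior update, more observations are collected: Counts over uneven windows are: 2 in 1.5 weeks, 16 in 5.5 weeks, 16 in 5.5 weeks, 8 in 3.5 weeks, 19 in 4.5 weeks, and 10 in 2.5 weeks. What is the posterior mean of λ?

Total count: 30 + 6 + 19 + 11 + 16 + 2 + 12 + 7 = 103.
Total exposure: 6 + 1 + 4 + 3 + 3 + 1 + 4 + 1 = 23 weeks.
After the first batch: Gamma(18 + 103, 2 + 23) = Gamma(121, 25).
Total count: 2 + 16 + 16 + 8 + 19 + 10 = 71.
Total exposure: 1.5 + 5.5 + 5.5 + 3.5 + 4.5 + 2.5 = 23 weeks.
After the second batch: Gamma(121 + 71, 25 + 23) = Gamma(192, 48).
Posterior mean = α'/β' = 192/48 = 4.

4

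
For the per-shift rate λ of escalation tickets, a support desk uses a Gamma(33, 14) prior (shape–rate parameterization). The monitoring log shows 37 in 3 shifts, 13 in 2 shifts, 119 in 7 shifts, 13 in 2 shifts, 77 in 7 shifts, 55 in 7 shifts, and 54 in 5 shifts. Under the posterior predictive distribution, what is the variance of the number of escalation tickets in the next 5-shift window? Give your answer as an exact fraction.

104260/2209

Total count: 37 + 13 + 119 + 13 + 77 + 55 + 54 = 368.
Total exposure: 3 + 2 + 7 + 2 + 7 + 7 + 5 = 33 shifts.
Conjugate update: add total count to the shape and total exposure to the rate, giving Gamma(401, 47).
The posterior predictive for a window of length T is Negative Binomial with variance T·α'·(β'+T)/β'² = 5·401·52/2209 = 104260/2209.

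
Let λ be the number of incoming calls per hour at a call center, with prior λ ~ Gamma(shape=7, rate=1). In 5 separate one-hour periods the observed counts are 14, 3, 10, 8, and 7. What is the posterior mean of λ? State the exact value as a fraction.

49/6

Total count: 14 + 3 + 10 + 8 + 7 = 42.
Total exposure: 5 hours.
The Gamma prior is conjugate for the Poisson rate, so λ | data ~ Gamma(7+42, 1+5) = Gamma(49, 6).
Posterior mean = α'/β' = 49/6.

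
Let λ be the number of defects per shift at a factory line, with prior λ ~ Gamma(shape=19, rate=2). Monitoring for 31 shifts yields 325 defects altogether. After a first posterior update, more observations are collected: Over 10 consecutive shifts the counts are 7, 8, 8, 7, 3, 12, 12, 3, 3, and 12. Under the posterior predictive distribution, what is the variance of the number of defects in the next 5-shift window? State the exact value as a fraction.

Total count 325 over total exposure 31 shifts.
After the first batch: Gamma(19 + 325, 2 + 31) = Gamma(344, 33).
Total count: 7 + 8 + 8 + 7 + 3 + 12 + 12 + 3 + 3 + 12 = 75.
Total exposure: 10 shifts.
After the second batch: Gamma(344 + 75, 33 + 10) = Gamma(419, 43).
The posterior predictive for a window of length T is Negative Binomial with variance T·α'·(β'+T)/β'² = 5·419·48/1849 = 100560/1849.

100560/1849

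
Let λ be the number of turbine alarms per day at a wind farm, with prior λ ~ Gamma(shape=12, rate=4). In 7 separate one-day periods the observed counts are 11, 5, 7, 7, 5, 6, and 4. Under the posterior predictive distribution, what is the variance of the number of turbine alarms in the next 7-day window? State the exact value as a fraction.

7182/121

Total count: 11 + 5 + 7 + 7 + 5 + 6 + 4 = 45.
Total exposure: 7 days.
The Gamma prior is conjugate for the Poisson rate, so λ | data ~ Gamma(12+45, 4+7) = Gamma(57, 11).
The posterior predictive for a window of length T is Negative Binomial with variance T·α'·(β'+T)/β'² = 7·57·18/121 = 7182/121.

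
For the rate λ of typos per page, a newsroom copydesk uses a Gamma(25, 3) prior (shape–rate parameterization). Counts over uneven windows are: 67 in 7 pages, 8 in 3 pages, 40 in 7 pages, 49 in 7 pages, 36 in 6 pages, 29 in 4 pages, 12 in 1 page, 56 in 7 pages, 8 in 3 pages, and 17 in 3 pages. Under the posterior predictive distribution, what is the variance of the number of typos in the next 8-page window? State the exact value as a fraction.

163784/2601

Total count: 67 + 8 + 40 + 49 + 36 + 29 + 12 + 56 + 8 + 17 = 322.
Total exposure: 7 + 3 + 7 + 7 + 6 + 4 + 1 + 7 + 3 + 3 = 48 pages.
Gamma(α, β) with Poisson data over total exposure Σt gives posterior Gamma(α+Σx, β+Σt) = Gamma(347, 51).
The posterior predictive for a window of length T is Negative Binomial with variance T·α'·(β'+T)/β'² = 8·347·59/2601 = 163784/2601.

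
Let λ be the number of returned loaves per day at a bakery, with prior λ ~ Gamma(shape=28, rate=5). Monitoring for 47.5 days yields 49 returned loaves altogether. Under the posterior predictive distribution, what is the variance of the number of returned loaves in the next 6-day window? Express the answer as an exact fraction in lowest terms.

1716/175

Total count 49 over total exposure 47.5 days.
By Gamma–Poisson conjugacy, the posterior is Gamma(α + Σx, β + Σt) = Gamma(28 + 49, 5 + 47.5) = Gamma(77, 105/2).
The posterior predictive for a window of length T is Negative Binomial with variance T·α'·(β'+T)/β'² = 6·77·(117/2)/(11025/4) = 1716/175.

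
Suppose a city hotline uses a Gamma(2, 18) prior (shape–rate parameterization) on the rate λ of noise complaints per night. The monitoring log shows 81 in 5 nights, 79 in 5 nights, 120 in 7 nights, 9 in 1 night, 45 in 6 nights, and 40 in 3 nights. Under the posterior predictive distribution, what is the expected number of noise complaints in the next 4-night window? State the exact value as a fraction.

1504/45

Total count: 81 + 79 + 120 + 9 + 45 + 40 = 374.
Total exposure: 5 + 5 + 7 + 1 + 6 + 3 = 27 nights.
Conjugate update: add total count to the shape and total exposure to the rate, giving Gamma(376, 45).
Predictive mean over a 4-night window = T·E[λ|data] = 4·376/45 = 1504/45.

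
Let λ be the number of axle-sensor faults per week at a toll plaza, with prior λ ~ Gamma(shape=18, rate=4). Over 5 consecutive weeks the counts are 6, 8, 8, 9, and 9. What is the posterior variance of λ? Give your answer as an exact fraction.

58/81

Total count: 6 + 8 + 8 + 9 + 9 = 40.
Total exposure: 5 weeks.
Conjugate update: add total count to the shape and total exposure to the rate, giving Gamma(58, 9).
Posterior variance = α'/β'² = 58/81.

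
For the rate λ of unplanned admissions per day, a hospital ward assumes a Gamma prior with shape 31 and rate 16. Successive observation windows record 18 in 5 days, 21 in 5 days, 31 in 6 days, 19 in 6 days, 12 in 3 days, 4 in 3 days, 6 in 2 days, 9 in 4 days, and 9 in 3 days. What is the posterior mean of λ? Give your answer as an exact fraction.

Total count: 18 + 21 + 31 + 19 + 12 + 4 + 6 + 9 + 9 = 129.
Total exposure: 5 + 5 + 6 + 6 + 3 + 3 + 2 + 4 + 3 = 37 days.
Conjugate update: add total count to the shape and total exposure to the rate, giving Gamma(160, 53).
Posterior mean = α'/β' = 160/53.

160/53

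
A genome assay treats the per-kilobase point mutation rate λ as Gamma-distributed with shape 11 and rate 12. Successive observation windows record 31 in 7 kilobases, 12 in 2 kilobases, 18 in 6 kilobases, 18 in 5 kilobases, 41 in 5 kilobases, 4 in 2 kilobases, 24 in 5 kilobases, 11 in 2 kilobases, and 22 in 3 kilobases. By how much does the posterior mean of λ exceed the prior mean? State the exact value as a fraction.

1765/588

Total count: 31 + 12 + 18 + 18 + 41 + 4 + 24 + 11 + 22 = 181.
Total exposure: 7 + 2 + 6 + 5 + 5 + 2 + 5 + 2 + 3 = 37 kilobases.
Gamma(α, β) with Poisson data over total exposure Σt gives posterior Gamma(α+Σx, β+Σt) = Gamma(192, 49).
Posterior mean = 192/49 = 192/49; prior mean = 11/12 = 11/12. Difference = 192/49 − 11/12 = 1765/588.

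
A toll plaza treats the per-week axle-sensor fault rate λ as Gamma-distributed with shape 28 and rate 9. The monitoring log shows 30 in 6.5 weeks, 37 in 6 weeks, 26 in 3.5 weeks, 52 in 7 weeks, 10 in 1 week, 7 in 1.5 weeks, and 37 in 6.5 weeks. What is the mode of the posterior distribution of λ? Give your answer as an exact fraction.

Total count: 30 + 37 + 26 + 52 + 10 + 7 + 37 = 199.
Total exposure: 6.5 + 6 + 3.5 + 7 + 1 + 1.5 + 6.5 = 32 weeks.
The Gamma prior is conjugate for the Poisson rate, so λ | data ~ Gamma(28+199, 9+32) = Gamma(227, 41).
Posterior mode = (α'−1)/β' = 226/41.

226/41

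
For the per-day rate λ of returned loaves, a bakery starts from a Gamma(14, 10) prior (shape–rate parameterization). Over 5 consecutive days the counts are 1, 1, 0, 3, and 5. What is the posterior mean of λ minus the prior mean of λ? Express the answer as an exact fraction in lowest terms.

Total count: 1 + 1 + 0 + 3 + 5 = 10.
Total exposure: 5 days.
Gamma(α, β) with Poisson data over total exposure Σt gives posterior Gamma(α+Σx, β+Σt) = Gamma(24, 15).
Posterior mean = 24/15 = 8/5; prior mean = 14/10 = 7/5. Difference = 8/5 − 7/5 = 1/5.

1/5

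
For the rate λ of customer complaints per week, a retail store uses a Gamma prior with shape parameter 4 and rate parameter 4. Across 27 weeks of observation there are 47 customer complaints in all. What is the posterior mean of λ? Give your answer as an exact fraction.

Total count 47 over total exposure 27 weeks.
By Gamma–Poisson conjugacy, the posterior is Gamma(α + Σx, β + Σt) = Gamma(4 + 47, 4 + 27) = Gamma(51, 31).
Posterior mean = α'/β' = 51/31.

51/31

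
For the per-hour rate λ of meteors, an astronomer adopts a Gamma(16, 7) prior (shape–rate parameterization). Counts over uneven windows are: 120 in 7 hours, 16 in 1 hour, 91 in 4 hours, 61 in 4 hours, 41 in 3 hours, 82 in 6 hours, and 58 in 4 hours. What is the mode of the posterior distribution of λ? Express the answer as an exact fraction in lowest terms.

Total count: 120 + 16 + 91 + 61 + 41 + 82 + 58 = 469.
Total exposure: 7 + 1 + 4 + 4 + 3 + 6 + 4 = 29 hours.
The Gamma prior is conjugate for the Poisson rate, so λ | data ~ Gamma(16+469, 7+29) = Gamma(485, 36).
Posterior mode = (α'−1)/β' = 484/36 = 121/9.

121/9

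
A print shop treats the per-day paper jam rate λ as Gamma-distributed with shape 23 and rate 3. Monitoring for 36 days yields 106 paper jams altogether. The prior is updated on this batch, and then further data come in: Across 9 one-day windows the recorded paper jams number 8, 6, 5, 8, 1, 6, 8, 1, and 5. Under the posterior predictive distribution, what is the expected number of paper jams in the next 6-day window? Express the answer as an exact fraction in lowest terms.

177/8

Total count 106 over total exposure 36 days.
After the first batch: Gamma(23 + 106, 3 + 36) = Gamma(129, 39).
Total count: 8 + 6 + 5 + 8 + 1 + 6 + 8 + 1 + 5 = 48.
Total exposure: 9 days.
After the second batch: Gamma(129 + 48, 39 + 9) = Gamma(177, 48).
Predictive mean over a 6-day window = T·E[λ|data] = 6·177/48 = 177/8.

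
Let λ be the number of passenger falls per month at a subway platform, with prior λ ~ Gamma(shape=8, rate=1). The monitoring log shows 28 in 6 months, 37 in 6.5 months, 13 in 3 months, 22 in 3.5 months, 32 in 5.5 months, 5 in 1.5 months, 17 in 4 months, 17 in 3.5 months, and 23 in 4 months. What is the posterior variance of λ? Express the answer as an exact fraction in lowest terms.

Total count: 28 + 37 + 13 + 22 + 32 + 5 + 17 + 17 + 23 = 194.
Total exposure: 6 + 6.5 + 3 + 3.5 + 5.5 + 1.5 + 4 + 3.5 + 4 = 37.5 months.
Gamma(α, β) with Poisson data over total exposure Σt gives posterior Gamma(α+Σx, β+Σt) = Gamma(202, 77/2).
Posterior variance = α'/β'² = 202/(5929/4) = 808/5929.

808/5929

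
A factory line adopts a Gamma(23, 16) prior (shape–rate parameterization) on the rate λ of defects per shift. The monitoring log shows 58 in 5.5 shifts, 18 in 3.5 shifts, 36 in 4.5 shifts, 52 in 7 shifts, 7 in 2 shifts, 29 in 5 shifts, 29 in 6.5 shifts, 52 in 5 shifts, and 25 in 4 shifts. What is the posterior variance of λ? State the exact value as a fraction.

Total count: 58 + 18 + 36 + 52 + 7 + 29 + 29 + 52 + 25 = 306.
Total exposure: 5.5 + 3.5 + 4.5 + 7 + 2 + 5 + 6.5 + 5 + 4 = 43 shifts.
Conjugate update: add total count to the shape and total exposure to the rate, giving Gamma(329, 59).
Posterior variance = α'/β'² = 329/3481.

329/3481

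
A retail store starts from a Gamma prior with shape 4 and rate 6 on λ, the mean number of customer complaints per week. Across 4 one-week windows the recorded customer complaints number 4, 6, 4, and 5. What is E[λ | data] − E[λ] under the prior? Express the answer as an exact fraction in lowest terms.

Total count: 4 + 6 + 4 + 5 = 19.
Total exposure: 4 weeks.
Posterior: α' = 4 + 19 = 23, β' = 6 + 4 = 10.
Posterior mean = 23/10 = 23/10; prior mean = 4/6 = 2/3. Difference = 23/10 − 2/3 = 49/30.

49/30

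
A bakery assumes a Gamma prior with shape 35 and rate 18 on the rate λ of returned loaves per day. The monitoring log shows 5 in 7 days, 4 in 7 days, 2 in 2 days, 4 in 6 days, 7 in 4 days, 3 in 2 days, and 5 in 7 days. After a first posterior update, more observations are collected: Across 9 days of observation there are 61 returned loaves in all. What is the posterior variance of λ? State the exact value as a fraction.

63/1922

Total count: 5 + 4 + 2 + 4 + 7 + 3 + 5 = 30.
Total exposure: 7 + 7 + 2 + 6 + 4 + 2 + 7 = 35 days.
After the first batch: Gamma(35 + 30, 18 + 35) = Gamma(65, 53).
Total count 61 over total exposure 9 days.
After the second batch: Gamma(65 + 61, 53 + 9) = Gamma(126, 62).
Posterior variance = α'/β'² = 126/3844 = 63/1922.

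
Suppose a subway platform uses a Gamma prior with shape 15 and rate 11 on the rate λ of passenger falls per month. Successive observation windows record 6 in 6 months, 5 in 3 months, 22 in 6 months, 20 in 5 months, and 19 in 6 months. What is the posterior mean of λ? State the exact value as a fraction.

87/37

Total count: 6 + 5 + 22 + 20 + 19 = 72.
Total exposure: 6 + 3 + 6 + 5 + 6 = 26 months.
Posterior: α' = 15 + 72 = 87, β' = 11 + 26 = 37.
Posterior mean = α'/β' = 87/37.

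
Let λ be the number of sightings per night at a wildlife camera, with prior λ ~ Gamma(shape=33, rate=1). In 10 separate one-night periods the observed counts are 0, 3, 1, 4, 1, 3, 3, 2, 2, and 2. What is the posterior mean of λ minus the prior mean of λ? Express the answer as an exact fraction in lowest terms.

Total count: 0 + 3 + 1 + 4 + 1 + 3 + 3 + 2 + 2 + 2 = 21.
Total exposure: 10 nights.
Posterior: α' = 33 + 21 = 54, β' = 1 + 10 = 11.
Posterior mean = 54/11 = 54/11; prior mean = 33/1 = 33. Difference = 54/11 − 33 = -309/11.

-309/11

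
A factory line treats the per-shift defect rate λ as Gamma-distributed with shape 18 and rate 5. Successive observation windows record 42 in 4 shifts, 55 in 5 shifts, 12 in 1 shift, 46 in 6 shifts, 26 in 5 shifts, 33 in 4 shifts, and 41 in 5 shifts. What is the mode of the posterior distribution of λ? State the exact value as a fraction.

272/35

Total count: 42 + 55 + 12 + 46 + 26 + 33 + 41 = 255.
Total exposure: 4 + 5 + 1 + 6 + 5 + 4 + 5 = 30 shifts.
Conjugate update: add total count to the shape and total exposure to the rate, giving Gamma(273, 35).
Posterior mode = (α'−1)/β' = 272/35.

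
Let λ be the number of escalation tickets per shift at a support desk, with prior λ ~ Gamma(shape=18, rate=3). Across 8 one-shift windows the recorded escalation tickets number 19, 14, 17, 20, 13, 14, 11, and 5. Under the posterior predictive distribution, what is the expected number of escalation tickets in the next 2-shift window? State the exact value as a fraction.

Total count: 19 + 14 + 17 + 20 + 13 + 14 + 11 + 5 = 113.
Total exposure: 8 shifts.
Gamma(α, β) with Poisson data over total exposure Σt gives posterior Gamma(α+Σx, β+Σt) = Gamma(131, 11).
Predictive mean over a 2-shift window = T·E[λ|data] = 2·131/11 = 262/11.

262/11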